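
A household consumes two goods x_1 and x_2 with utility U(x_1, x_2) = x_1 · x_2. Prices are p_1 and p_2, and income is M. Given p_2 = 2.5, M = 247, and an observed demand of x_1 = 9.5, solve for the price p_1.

MU_x_1/MU_x_2 = (x_2)/(x_1); tangency sets this equal to p_1/p_2.
So p_2·x_2 = p_1·x_1; combined with the budget, a share 0.5 of income goes to x_1.
Demand: x_1*(p_1,p_2,M) = 0.5·M/p_1 and x_2* = 0.5·M/p_2.
Set x_1* = 9.5 in the demand function and solve for p_1: p_1 = 13.

p_1 = 13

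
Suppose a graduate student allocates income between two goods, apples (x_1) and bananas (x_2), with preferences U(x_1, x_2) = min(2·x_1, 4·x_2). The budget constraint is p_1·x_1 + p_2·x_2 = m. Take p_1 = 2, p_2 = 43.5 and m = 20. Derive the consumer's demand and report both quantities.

x_1* = 0.8421, x_2* = 0.4211

Leontief preferences: the optimum is at the kink where x_1/4 = x_2/2, i.e. x_2 = (1/2)·x_1.
Budget: p_1·x_1 + p_2·(1/2)·x_1 = m, so (4·p_1 + 2·p_2)·x_1 = 4·m.
Demand: x_1*(p_1,p_2,m) = 4·m/(4·p_1 + 2·p_2), x_2* = 2·m/(4·p_1 + 2·p_2).
Here 4·2 + 2·43.5 = 95, giving x_1* = 0.8421 and x_2* = 0.4211.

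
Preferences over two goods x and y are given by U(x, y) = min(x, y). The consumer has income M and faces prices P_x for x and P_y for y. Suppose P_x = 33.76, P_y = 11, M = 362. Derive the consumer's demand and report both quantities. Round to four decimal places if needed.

With perfect complements, no substitution: consume in ratio x:y = 1:1.
Budget: P_x·x + P_y·x = M, so (P_x + P_y)·x = M.
Demand: x*(P_x,P_y,M) = M/(P_x + P_y), y* = M/(P_x + P_y).
Here 33.76 + 11 = 44.76, giving x* = 8.0876 and y* = 8.0876.

x* = 8.0876, y* = 8.0876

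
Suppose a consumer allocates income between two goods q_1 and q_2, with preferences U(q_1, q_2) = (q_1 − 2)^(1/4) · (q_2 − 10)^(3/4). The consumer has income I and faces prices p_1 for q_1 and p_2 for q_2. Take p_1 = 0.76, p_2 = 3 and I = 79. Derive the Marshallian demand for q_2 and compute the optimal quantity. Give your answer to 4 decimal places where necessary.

q_2* = 21.87

MRS = (1/3)·(q_2−10)/(q_1−2). Tangency with p_1/p_2 gives q_2−10 = 3·(p_1/p_2)·(q_1−2).
Substituting into the budget: q_1* = 2 + 0.25·(I − 2·p_1 − 10·p_2)/p_1, and q_2* = 10 + 0.75·(…)/p_2.
Discretionary income = 79 − 2·0.76 − 10·3 = 47.48; q_2* = 10 + 0.75·47.48/3 = 21.87.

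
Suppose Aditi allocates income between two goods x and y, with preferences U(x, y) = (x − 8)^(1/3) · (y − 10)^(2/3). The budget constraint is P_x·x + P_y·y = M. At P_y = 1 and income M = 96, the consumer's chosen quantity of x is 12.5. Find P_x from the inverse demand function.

P_x = 4

Let x' = x−8, y' = y−10. MRS = (1/2)·y'/x' = P_x/P_y.
After buying the subsistence bundle (8, 10), a share 1/3 of the remaining income goes to x: x* = 8 + 1/3·(M − 8P_x − 10P_y)/P_x.
Set x* = 12.5 in the demand function and solve for P_x: P_x = 4.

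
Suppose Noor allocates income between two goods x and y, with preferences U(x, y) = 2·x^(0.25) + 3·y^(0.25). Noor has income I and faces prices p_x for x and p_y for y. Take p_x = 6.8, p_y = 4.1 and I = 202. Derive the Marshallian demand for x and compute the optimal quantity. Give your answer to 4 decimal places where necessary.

x* = 9.7958

MRS = MU_x/MU_y = (2/3)·(y/x)^(0.75). Set equal to p_x/p_y.
Solve for the ratio: y/x = [(3/2)·p_x/p_y]^(4/3).
Substitute y = (y/x)·x into the budget: x* = I/(p_x + p_y·(y/x)).
Numerically y/x = 3.370972, so x* = 202/(6.8 + 4.1·3.370972) = 9.7958.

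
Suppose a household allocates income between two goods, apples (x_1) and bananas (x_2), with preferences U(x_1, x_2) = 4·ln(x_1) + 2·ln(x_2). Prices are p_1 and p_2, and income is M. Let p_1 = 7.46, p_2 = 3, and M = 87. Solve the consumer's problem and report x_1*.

x_1* = 7.7748

MU_x_1/MU_x_2 = (4·x_2)/(2·x_1); tangency sets this equal to p_1/p_2.
So 4·p_2·x_2 = 2·p_1·x_1; combined with the budget, a share 2/3 of income goes to x_1.
Demand: x_1*(p_1,p_2,M) = 2/3·M/p_1 and x_2* = 1/3·M/p_2.
At p_1=7.46, p_2=3, M=87: x_1* = 2/3·87/7.46 = 7.7748.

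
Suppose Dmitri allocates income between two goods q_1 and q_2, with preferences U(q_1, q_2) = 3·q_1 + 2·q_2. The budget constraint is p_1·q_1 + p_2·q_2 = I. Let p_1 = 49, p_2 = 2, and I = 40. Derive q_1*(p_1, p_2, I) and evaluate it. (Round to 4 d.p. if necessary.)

q_1* = 0

Perfect substitutes: compare marginal utility per dollar. 3/p_1 vs 2/p_2 → 0.0612 vs 1.
q_2 gives more utility per dollar, so spend all income on q_2: q_2* = I/p_2, q_1* = 0.
Numerically: q_1* = 0, q_2* = 20.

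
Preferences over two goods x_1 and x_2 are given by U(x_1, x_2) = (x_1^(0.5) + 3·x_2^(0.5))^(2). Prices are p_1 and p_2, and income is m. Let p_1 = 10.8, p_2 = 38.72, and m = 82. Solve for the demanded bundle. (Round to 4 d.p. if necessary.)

MRS = MU_x_1/MU_x_2 = (1/3)·(x_2/x_1)^(0.5). Set equal to p_1/p_2.
Solve for the ratio: x_2/x_1 = [3·p_1/p_2]^(2).
Substitute x_2 = (x_2/x_1)·x_1 into the budget: x_1* = m/(p_1 + p_2·(x_2/x_1)).
Numerically x_2/x_1 = 0.700196, so x_1* = 82/(10.8 + 38.72·0.700196) = 2.1629 and x_2* = 0.700196·2.1629 = 1.5145.

x_1* = 2.1629, x_2* = 1.5145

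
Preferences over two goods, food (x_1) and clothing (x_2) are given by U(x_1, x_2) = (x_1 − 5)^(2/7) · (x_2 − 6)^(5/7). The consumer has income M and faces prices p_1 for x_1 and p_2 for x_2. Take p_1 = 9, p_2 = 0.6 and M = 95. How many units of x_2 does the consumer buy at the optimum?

Discretionary income = 95 − 5·9 − 6·0.6 = 46.4; x_2* = 6 + 5/7·46.4/0.6 = 61.2381.

x_2* = 61.2381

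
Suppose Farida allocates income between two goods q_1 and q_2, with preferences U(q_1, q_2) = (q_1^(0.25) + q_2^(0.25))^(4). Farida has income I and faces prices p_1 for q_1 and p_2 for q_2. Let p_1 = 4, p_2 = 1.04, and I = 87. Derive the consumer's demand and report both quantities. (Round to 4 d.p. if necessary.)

From the CES first-order condition, (q_2/q_1)^(0.75) = p_1/p_2.
Hence q_2/q_1 = (p_1/p_2)^(1/(0.75)), i.e. raised to the 4/3 power.
With the ratio pinned down, the budget gives q_1* = I/(p_1 + p_2·(q_2/q_1)) and q_2* = (q_2/q_1)·q_1*.
Numerically q_2/q_1 = 6.026089, so q_1* = 87/(4 + 1.04·6.026089) = 8.4736 and q_2* = 6.026089·8.4736 = 51.0629.

q_1* = 8.4736, q_2* = 51.0629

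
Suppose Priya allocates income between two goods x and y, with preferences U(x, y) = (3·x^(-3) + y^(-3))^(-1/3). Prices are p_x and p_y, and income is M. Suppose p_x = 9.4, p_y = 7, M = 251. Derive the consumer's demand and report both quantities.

From the CES first-order condition, 3·(y/x)^(4) = p_x/p_y.
Hence y/x = ((1/3)·p_x/p_y)^(1/(4)), i.e. raised to the 0.25 power.
With the ratio pinned down, the budget gives x* = M/(p_x + p_y·(y/x)) and y* = (y/x)·x*.
Numerically y/x = 0.817951, so x* = 251/(9.4 + 7·0.817951) = 16.5943 and y* = 0.817951·16.5943 = 13.5733.

x* = 16.5943, y* = 13.5733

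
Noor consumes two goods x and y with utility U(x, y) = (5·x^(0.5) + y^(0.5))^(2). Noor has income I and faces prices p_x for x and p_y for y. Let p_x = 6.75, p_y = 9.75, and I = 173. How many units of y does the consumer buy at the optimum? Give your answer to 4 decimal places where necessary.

y* = 0.4781

MRS = MU_x/MU_y = 5·(y/x)^(0.5). Set equal to p_x/p_y.
Solve for the ratio: y/x = [(1/5)·p_x/p_y]^(2).
Substitute y = (y/x)·x into the budget: x* = I/(p_x + p_y·(y/x)).
Numerically y/x = 0.019172, so x* = 173/(6.75 + 9.75·0.019172) = 24.939 and y* = 0.019172·24.939 = 0.4781.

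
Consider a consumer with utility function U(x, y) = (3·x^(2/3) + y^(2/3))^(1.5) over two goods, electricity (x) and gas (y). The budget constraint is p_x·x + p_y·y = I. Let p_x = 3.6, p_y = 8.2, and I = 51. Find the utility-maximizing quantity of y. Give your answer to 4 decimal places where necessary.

From the CES first-order condition, 3·(y/x)^(1/3) = p_x/p_y.
Hence y/x = ((1/3)·p_x/p_y)^(1/(1/3)), i.e. raised to the 3 power.
With the ratio pinned down, the budget gives x* = I/(p_x + p_y·(y/x)) and y* = (y/x)·x*.
Numerically y/x = 0.003134, so x* = 51/(3.6 + 8.2·0.003134) = 14.0663 and y* = 0.003134·14.0663 = 0.0441.

y* = 0.0441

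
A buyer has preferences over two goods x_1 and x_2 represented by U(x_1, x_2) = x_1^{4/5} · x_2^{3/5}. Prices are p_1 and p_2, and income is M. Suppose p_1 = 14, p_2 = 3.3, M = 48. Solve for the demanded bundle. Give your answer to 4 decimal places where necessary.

x_1* = 1.9592, x_2* = 6.2338

The MRS is (4/3)·x_2/x_1. Set MRS = p_1/p_2.
Rearranging, p_2·x_2 = (3/4)·p_1·x_1. Substituting into the budget gives p_1·x_1·(1 + (3/4)) = M.
Demand: x_1*(p_1,p_2,M) = 4/7·M/p_1 and x_2* = 3/7·M/p_2.
At p_1=14, p_2=3.3, M=48: x_1* = 4/7·48/14 = 1.9592, x_2* = 6.2338.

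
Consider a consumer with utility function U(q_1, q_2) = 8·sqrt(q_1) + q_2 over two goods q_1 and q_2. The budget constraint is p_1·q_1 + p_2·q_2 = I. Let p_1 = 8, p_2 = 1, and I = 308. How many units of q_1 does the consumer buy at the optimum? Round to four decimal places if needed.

q_1* = 0.25

Plugging in: q_1* = (4·1/8)² = 0.25.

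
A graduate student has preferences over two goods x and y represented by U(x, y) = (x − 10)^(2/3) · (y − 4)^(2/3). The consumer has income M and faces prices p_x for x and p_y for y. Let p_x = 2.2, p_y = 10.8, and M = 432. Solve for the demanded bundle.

x* = 93.3636, y* = 20.9815

Discretionary income = 432 − 10·2.2 − 4·10.8 = 366.8; x* = 10 + 0.5·366.8/2.2 = 93.3636; y* = 4 + 0.5·366.8/10.8 = 20.9815.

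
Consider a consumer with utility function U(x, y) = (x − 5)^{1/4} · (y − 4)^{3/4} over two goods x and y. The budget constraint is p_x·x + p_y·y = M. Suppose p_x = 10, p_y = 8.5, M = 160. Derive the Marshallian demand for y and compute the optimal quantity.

y* = 10.7059

MRS = (1/3)·(y−4)/(x−5). Tangency with p_x/p_y gives y−4 = 3·(p_x/p_y)·(x−5).
Substituting into the budget: x* = 5 + 0.25·(M − 5·p_x − 4·p_y)/p_x, and y* = 4 + 0.75·(…)/p_y.
Discretionary income = 160 − 5·10 − 4·8.5 = 76; y* = 4 + 0.75·76/8.5 = 10.7059.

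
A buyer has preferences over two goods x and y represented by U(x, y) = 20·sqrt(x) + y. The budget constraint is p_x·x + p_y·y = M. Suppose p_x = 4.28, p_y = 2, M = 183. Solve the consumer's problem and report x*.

x* = 21.836

Set MRS = p_x/p_y: 10·x^(−1/2) = p_x/p_y.
Thus x* = (10·p_y/p_x)² — independent of M — with the rest of income spent on y.
Plugging in: x* = (10·2/4.28)² = 21.836.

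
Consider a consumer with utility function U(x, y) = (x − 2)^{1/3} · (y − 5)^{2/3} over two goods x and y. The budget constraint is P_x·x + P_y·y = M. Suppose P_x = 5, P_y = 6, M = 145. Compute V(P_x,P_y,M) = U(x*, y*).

V = 9.84

Let x' = x−2, y' = y−5. MRS = (1/2)·y'/x' = P_x/P_y.
After buying the subsistence bundle (2, 5), a share 1/3 of the remaining income goes to x: x* = 2 + 1/3·(M − 2P_x − 5P_y)/P_x.
Discretionary income = 145 − 2·5 − 5·6 = 105; x* = 2 + 1/3·105/5 = 9; y* = 5 + 2/3·105/6 = 16.6667.
Utility at the optimum: U(9, 16.6667) = 9.84.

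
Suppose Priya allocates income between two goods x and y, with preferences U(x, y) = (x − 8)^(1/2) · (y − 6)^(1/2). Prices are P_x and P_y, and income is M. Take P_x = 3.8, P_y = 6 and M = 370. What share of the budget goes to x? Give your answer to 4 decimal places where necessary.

Let x' = x−8, y' = y−6. MRS = y'/x' = P_x/P_y.
Substituting into the budget: x* = 8 + 0.5·(M − 8·P_x − 6·P_y)/P_x, and y* = 6 + 0.5·(…)/P_y.
Discretionary income = 370 − 8·3.8 − 6·6 = 303.6; x* = 8 + 0.5·303.6/3.8 = 47.9474; y* = 6 + 0.5·303.6/6 = 31.3.
Expenditure on x: 3.8·47.9474 = 182.2; share = 0.4924.

share on x = 0.4924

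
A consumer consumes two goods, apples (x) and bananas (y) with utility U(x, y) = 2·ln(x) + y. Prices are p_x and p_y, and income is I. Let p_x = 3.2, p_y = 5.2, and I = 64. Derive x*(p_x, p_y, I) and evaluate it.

So x*(p_x,p_y) = 2·p_y/p_x, independent of income; and y* = (I − 2·p_y)/p_y.
At the given prices: x* = 2·5.2/3.2 = 3.25.

x* = 3.25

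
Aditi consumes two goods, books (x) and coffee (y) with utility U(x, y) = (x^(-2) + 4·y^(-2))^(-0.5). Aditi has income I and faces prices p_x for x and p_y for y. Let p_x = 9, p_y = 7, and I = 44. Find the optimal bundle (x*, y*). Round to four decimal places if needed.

x* = 2.087, y* = 3.6024

Numerically y/x = 1.726109, so x* = 44/(9 + 7·1.726109) = 2.087 and y* = 1.726109·2.087 = 3.6024.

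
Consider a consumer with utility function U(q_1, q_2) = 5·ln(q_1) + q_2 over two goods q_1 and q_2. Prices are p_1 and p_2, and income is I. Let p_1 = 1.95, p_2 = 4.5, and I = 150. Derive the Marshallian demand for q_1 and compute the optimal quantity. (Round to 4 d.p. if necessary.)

q_1* = 11.5385

So q_1*(p_1,p_2) = 5·p_2/p_1, independent of income; and q_2* = (I − 5·p_2)/p_2.
At the given prices: q_1* = 5·4.5/1.95 = 11.5385.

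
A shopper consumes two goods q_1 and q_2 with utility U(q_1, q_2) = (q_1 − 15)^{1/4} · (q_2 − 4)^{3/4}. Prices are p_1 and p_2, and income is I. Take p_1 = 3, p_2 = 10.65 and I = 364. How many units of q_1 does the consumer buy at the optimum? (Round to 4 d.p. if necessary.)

Let q_1' = q_1−15, q_2' = q_2−4. MRS = (1/3)·q_2'/q_1' = p_1/p_2.
After buying the subsistence bundle (15, 4), a share 0.25 of the remaining income goes to q_1: q_1* = 15 + 0.25·(I − 15p_1 − 4p_2)/p_1.
Discretionary income = 364 − 15·3 − 4·10.65 = 276.4; q_1* = 15 + 0.25·276.4/3 = 38.0333.

q_1* = 38.0333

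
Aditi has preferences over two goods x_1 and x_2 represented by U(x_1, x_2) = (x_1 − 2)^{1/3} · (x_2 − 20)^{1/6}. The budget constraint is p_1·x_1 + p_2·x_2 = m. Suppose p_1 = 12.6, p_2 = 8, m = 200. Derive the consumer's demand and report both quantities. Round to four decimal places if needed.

This is Cobb-Douglas in (x_1−2, x_2−20): tangency gives 1/3·p_2·(x_2−20) = 1/6·p_1·(x_1−2).
Substituting into the budget: x_1* = 2 + 2/3·(m − 2·p_1 − 20·p_2)/p_1, and x_2* = 20 + 1/3·(…)/p_2.
Discretionary income = 200 − 2·12.6 − 20·8 = 14.8; x_1* = 2 + 2/3·14.8/12.6 = 2.7831; x_2* = 20 + 1/3·14.8/8 = 20.6167.

x_1* = 2.7831, x_2* = 20.6167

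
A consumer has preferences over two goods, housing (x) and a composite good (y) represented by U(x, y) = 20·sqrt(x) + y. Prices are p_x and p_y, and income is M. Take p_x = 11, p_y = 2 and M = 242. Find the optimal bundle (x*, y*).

x* = 3.3058, y* = 102.8182

Set MRS = p_x/p_y: 10·x^(−1/2) = p_x/p_y.
Solve: √x = 10·p_y/p_x, so x*(p_x,p_y) = (10·p_y/p_x)², and y* = (M − p_x·x*)/p_y.
Plugging in: x* = (10·2/11)² = 3.3058, y* = 102.8182.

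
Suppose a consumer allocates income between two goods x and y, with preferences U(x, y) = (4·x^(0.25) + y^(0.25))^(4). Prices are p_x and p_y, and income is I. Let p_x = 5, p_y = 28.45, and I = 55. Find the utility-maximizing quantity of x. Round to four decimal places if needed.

x* = 10.1083

Numerically y/x = 0.015504, so x* = 55/(5 + 28.45·0.015504) = 10.1083.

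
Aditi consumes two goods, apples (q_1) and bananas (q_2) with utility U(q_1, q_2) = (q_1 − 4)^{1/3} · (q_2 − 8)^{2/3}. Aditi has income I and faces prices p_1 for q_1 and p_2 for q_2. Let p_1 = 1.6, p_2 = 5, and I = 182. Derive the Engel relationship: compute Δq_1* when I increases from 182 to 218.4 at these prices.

Let q_1' = q_1−4, q_2' = q_2−8. MRS = (1/2)·q_2'/q_1' = p_1/p_2.
Substituting into the budget: q_1* = 4 + 1/3·(I − 4·p_1 − 8·p_2)/p_1, and q_2* = 8 + 2/3·(…)/p_2.
Discretionary income = 182 − 4·1.6 − 8·5 = 135.6; q_1* = 4 + 1/3·135.6/1.6 = 32.25.
At I' = 218.4: q_1* = 39.8333. Change: 39.8333 − 32.25 = 7.5833.

Δq_1* = 7.5833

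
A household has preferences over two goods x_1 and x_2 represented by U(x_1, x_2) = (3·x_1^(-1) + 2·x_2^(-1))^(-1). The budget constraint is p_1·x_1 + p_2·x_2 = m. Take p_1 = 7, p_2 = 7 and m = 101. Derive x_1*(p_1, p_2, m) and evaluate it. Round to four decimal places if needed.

MRS = MU_x_1/MU_x_2 = (3/2)·(x_2/x_1)^(2). Set equal to p_1/p_2.
Solve for the ratio: x_2/x_1 = [(2/3)·p_1/p_2]^(0.5).
Substitute x_2 = (x_2/x_1)·x_1 into the budget: x_1* = m/(p_1 + p_2·(x_2/x_1)).
Numerically x_2/x_1 = 0.816497, so x_1* = 101/(7 + 7·0.816497) = 7.9431.

x_1* = 7.9431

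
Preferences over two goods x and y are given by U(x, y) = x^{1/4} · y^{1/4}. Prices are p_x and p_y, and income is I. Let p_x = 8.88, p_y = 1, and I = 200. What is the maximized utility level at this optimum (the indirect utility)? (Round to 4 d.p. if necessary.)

The MRS is y/x. Set MRS = p_x/p_y.
Rearranging, p_y·y = p_x·x. Substituting into the budget gives p_x·x·(1 + 1) = I.
Demand: x*(p_x,p_y,I) = 0.5·I/p_x and y* = 0.5·I/p_y.
At p_x=8.88, p_y=1, I=200: x* = 0.5·200/8.88 = 11.2613, y* = 100.
Utility at the optimum: U(11.2613, 100) = 5.7929.

V = 5.7929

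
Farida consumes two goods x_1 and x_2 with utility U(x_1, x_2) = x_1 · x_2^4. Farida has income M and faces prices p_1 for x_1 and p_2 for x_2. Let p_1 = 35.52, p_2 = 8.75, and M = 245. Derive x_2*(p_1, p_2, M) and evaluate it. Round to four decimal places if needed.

x_2* = 22.4

The MRS is (1/4)·x_2/x_1. Set MRS = p_1/p_2.
Rearranging, p_2·x_2 = 4·p_1·x_1. Substituting into the budget gives p_1·x_1·(1 + 4) = M.
Demand: x_1*(p_1,p_2,M) = 0.2·M/p_1 and x_2* = 0.8·M/p_2.
At p_1=35.52, p_2=8.75, M=245: x_2* = 0.8·245/8.75 = 22.4.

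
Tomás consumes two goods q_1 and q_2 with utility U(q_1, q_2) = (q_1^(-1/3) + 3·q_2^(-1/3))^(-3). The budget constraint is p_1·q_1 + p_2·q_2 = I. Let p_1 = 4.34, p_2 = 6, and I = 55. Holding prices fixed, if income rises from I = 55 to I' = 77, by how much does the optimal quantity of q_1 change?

MRS = MU_q_1/MU_q_2 = (1/3)·(q_2/q_1)^(4/3). Set equal to p_1/p_2.
Solve for the ratio: q_2/q_1 = [3·p_1/p_2]^(0.75).
Substitute q_2 = (q_2/q_1)·q_1 into the budget: q_1* = I/(p_1 + p_2·(q_2/q_1)).
Numerically q_2/q_1 = 1.787906, so q_1* = 55/(4.34 + 6·1.787906) = 3.6503.
At I' = 77: q_1* = 5.1104. Change: 5.1104 − 3.6503 = 1.4601.

Δq_1* = 1.4601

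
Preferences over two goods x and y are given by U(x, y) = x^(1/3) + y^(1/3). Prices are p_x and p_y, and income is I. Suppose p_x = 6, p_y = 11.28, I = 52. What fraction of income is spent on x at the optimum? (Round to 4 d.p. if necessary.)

MU_x ∝ x^(-2/3), MU_y ∝ y^(-2/3), so MRS = (y/x)^(2/3) = p_x/p_y.
Hence y/x = (p_x/p_y)^(1/(2/3)), i.e. raised to the 1.5 power.
With the ratio pinned down, the budget gives x* = I/(p_x + p_y·(y/x)) and y* = (y/x)·x*.
Numerically y/x = 0.387939, so x* = 52/(6 + 11.28·0.387939) = 5.0116 and y* = 0.387939·5.0116 = 1.9442.
Expenditure on x: 6·5.0116 = 30.0695; share = 0.5783.

share on x = 0.5783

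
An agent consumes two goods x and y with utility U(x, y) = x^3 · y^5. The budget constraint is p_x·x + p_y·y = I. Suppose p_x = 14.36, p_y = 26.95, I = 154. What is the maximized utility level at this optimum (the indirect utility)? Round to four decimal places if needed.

The MRS is (3/5)·y/x. Set MRS = p_x/p_y.
So 3·p_y·y = 5·p_x·x; combined with the budget, a share 0.375 of income goes to x.
Demand: x*(p_x,p_y,I) = 0.375·I/p_x and y* = 0.625·I/p_y.
At p_x=14.36, p_y=26.95, I=154: x* = 0.375·154/14.36 = 4.0216, y* = 3.5714.
Utility at the optimum: U(4.0216, 3.5714) = 37792.2274.

V = 37792.2274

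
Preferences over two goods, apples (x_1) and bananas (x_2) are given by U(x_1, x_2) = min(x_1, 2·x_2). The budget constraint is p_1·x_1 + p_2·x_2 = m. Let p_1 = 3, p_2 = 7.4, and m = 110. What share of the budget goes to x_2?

Leontief preferences: the optimum is at the kink where x_1/2 = x_2/1, i.e. x_2 = (1/2)·x_1.
Budget: p_1·x_1 + p_2·(1/2)·x_1 = m, so (2·p_1 + p_2)·x_1 = 2·m.
Demand: x_1*(p_1,p_2,m) = 2·m/(2·p_1 + p_2), x_2* = m/(2·p_1 + p_2).
Here 2·3 + 7.4 = 13.4, giving x_1* = 16.4179 and x_2* = 8.209.
Expenditure on x_2: 7.4·8.209 = 60.7463; share = 0.5522.

share on x_2 = 0.5522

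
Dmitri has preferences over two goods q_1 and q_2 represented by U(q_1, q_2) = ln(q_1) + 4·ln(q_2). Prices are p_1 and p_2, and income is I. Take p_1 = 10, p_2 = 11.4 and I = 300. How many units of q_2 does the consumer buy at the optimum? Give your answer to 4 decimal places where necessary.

The MRS is (1/4)·q_2/q_1. Set MRS = p_1/p_2.
So p_2·q_2 = 4·p_1·q_1; combined with the budget, a share 0.2 of income goes to q_1.
Demand: q_1*(p_1,p_2,I) = 0.2·I/p_1 and q_2* = 0.8·I/p_2.
At p_1=10, p_2=11.4, I=300: q_2* = 0.8·300/11.4 = 21.0526.

q_2* = 21.0526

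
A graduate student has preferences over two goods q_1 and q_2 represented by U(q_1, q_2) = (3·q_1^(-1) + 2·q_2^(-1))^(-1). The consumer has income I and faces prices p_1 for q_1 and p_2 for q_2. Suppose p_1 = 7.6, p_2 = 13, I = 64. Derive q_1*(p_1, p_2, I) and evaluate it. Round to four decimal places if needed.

q_1* = 4.0723

MRS = MU_q_1/MU_q_2 = (3/2)·(q_2/q_1)^(2). Set equal to p_1/p_2.
Hence q_2/q_1 = ((2/3)·p_1/p_2)^(1/(2)), i.e. raised to the 0.5 power.
Substitute q_2 = (q_2/q_1)·q_1 into the budget: q_1* = I/(p_1 + p_2·(q_2/q_1)).
Numerically q_2/q_1 = 0.624294, so q_1* = 64/(7.6 + 13·0.624294) = 4.0723.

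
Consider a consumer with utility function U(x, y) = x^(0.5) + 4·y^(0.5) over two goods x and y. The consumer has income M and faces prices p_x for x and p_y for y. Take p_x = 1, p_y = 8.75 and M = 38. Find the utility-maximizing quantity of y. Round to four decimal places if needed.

From the CES first-order condition, (1/4)·(y/x)^(0.5) = p_x/p_y.
Hence y/x = (4·p_x/p_y)^(1/(0.5)), i.e. raised to the 2 power.
Substitute y = (y/x)·x into the budget: x* = M/(p_x + p_y·(y/x)).
Numerically y/x = 0.20898, so x* = 38/(1 + 8.75·0.20898) = 13.4343 and y* = 0.20898·13.4343 = 2.8075.

y* = 2.8075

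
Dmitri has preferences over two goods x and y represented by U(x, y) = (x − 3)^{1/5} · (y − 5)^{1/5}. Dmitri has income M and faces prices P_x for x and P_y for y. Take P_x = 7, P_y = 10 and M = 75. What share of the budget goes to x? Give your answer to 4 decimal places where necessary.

share on x = 0.3067

Let x' = x−3, y' = y−5. MRS = y'/x' = P_x/P_y.
Substituting into the budget: x* = 3 + 0.5·(M − 3·P_x − 5·P_y)/P_x, and y* = 5 + 0.5·(…)/P_y.
Discretionary income = 75 − 3·7 − 5·10 = 4; x* = 3 + 0.5·4/7 = 3.2857; y* = 5 + 0.5·4/10 = 5.2.
Expenditure on x: 7·3.2857 = 23; share = 0.3067.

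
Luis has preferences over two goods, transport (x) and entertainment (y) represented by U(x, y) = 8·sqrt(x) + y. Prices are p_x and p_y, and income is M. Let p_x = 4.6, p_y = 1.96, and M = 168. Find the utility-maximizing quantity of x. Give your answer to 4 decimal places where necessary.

Plugging in: x* = (4·1.96/4.6)² = 2.9048.

x* = 2.9048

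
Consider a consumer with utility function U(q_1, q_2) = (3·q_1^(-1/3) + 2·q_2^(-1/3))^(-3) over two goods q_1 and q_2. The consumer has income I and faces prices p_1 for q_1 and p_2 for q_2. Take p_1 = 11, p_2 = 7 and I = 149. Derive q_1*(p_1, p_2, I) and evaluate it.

MU_q_1 ∝ 3·q_1^(-4/3), MU_q_2 ∝ 2·q_2^(-4/3), so MRS = (3/2)·(q_2/q_1)^(4/3) = p_1/p_2.
Hence q_2/q_1 = ((2/3)·p_1/p_2)^(1/(4/3)), i.e. raised to the 0.75 power.
With the ratio pinned down, the budget gives q_1* = I/(p_1 + p_2·(q_2/q_1)) and q_2* = (q_2/q_1)·q_1*.
Numerically q_2/q_1 = 1.035506, so q_1* = 149/(11 + 7·1.035506) = 8.165.

q_1* = 8.165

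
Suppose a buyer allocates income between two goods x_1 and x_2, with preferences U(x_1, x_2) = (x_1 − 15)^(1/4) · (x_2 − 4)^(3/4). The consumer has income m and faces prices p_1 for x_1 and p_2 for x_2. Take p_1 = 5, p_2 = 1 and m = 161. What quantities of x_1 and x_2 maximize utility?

x_1* = 19.1, x_2* = 65.5

MRS = (1/3)·(x_2−4)/(x_1−15). Tangency with p_1/p_2 gives x_2−4 = 3·(p_1/p_2)·(x_1−15).
Substituting into the budget: x_1* = 15 + 0.25·(m − 15·p_1 − 4·p_2)/p_1, and x_2* = 4 + 0.75·(…)/p_2.
Discretionary income = 161 − 15·5 − 4·1 = 82; x_1* = 15 + 0.25·82/5 = 19.1; x_2* = 4 + 0.75·82/1 = 65.5.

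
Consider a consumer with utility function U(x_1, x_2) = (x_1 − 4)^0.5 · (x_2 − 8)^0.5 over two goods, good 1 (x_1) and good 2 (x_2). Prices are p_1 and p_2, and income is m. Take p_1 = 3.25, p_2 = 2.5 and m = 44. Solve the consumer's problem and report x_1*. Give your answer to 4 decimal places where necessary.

x_1* = 5.6923

MRS = (x_2−8)/(x_1−4). Tangency with p_1/p_2 gives x_2−8 = (p_1/p_2)·(x_1−4).
Substituting into the budget: x_1* = 4 + 0.5·(m − 4·p_1 − 8·p_2)/p_1, and x_2* = 8 + 0.5·(…)/p_2.
Discretionary income = 44 − 4·3.25 − 8·2.5 = 11; x_1* = 4 + 0.5·11/3.25 = 5.6923.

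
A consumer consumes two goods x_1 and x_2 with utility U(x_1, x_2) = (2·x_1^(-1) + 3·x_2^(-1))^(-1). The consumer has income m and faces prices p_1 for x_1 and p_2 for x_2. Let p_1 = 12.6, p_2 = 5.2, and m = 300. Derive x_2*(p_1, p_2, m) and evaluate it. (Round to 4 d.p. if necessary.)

x_2* = 25.4042

With the ratio pinned down, the budget gives x_1* = m/(p_1 + p_2·(x_2/x_1)) and x_2* = (x_2/x_1)·x_1*.
Numerically x_2/x_1 = 1.906467, so x_1* = 300/(12.6 + 5.2·1.906467) = 13.3253 and x_2* = 1.906467·13.3253 = 25.4042.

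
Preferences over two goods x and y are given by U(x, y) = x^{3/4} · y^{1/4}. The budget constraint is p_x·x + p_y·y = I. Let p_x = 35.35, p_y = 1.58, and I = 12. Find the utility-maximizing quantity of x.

x* = 0.2546

The MRS is 3·y/x. Set MRS = p_x/p_y.
Rearranging, p_y·y = (1/3)·p_x·x. Substituting into the budget gives p_x·x·(1 + (1/3)) = I.
Demand: x*(p_x,p_y,I) = 0.75·I/p_x and y* = 0.25·I/p_y.
At p_x=35.35, p_y=1.58, I=12: x* = 0.75·12/35.35 = 0.2546.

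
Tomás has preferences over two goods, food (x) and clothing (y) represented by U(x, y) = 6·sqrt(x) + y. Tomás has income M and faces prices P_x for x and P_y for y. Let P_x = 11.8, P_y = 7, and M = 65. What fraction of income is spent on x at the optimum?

share on x = 0.575

Set MRS = P_x/P_y: 3·x^(−1/2) = P_x/P_y.
Solve: √x = 3·P_y/P_x, so x*(P_x,P_y) = (3·P_y/P_x)², and y* = (M − P_x·x*)/P_y.
Plugging in: x* = (3·7/11.8)² = 3.1672, y* = 3.9467.
Expenditure on x: 11.8·3.1672 = 37.3729; share = 0.575.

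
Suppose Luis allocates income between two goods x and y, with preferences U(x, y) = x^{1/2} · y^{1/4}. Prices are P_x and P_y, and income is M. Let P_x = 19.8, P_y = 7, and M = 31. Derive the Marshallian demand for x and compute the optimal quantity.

x* = 1.0438

Demand: x*(P_x,P_y,M) = 2/3·M/P_x and y* = 1/3·M/P_y.
At P_x=19.8, P_y=7, M=31: x* = 2/3·31/19.8 = 1.0438.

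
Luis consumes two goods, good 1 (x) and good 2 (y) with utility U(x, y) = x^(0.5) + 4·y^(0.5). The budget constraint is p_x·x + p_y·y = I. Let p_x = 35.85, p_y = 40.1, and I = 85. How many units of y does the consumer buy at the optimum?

y* = 1.9812

From the CES first-order condition, (1/4)·(y/x)^(0.5) = p_x/p_y.
Solve for the ratio: y/x = [4·p_x/p_y]^(2).
With the ratio pinned down, the budget gives x* = I/(p_x + p_y·(y/x)) and y* = (y/x)·x*.
Numerically y/x = 12.788204, so x* = 85/(35.85 + 40.1·12.788204) = 0.1549 and y* = 12.788204·0.1549 = 1.9812.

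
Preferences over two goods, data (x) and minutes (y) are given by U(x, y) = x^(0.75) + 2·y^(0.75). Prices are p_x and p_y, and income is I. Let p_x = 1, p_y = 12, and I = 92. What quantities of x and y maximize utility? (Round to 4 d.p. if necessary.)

x* = 91.156, y* = 0.0703

Substitute y = (y/x)·x into the budget: x* = I/(p_x + p_y·(y/x)).
Numerically y/x = 0.000772, so x* = 92/(1 + 12·0.000772) = 91.156 and y* = 0.000772·91.156 = 0.0703.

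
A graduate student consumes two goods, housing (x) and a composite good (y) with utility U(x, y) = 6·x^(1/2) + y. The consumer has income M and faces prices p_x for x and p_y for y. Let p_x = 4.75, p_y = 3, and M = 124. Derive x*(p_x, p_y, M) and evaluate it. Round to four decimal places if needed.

x* = 3.59

Set MRS = p_x/p_y: 3·x^(−1/2) = p_x/p_y.
Solve: √x = 3·p_y/p_x, so x*(p_x,p_y) = (3·p_y/p_x)², and y* = (M − p_x·x*)/p_y.
Plugging in: x* = (3·3/4.75)² = 3.59.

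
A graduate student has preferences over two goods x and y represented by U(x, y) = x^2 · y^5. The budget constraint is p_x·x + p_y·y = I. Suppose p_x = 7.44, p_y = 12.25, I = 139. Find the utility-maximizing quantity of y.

Tangency: MRS = (2/5)·y/x = p_x/p_y.
So 2·p_y·y = 5·p_x·x; combined with the budget, a share 2/7 of income goes to x.
Demand: x*(p_x,p_y,I) = 2/7·I/p_x and y* = 5/7·I/p_y.
At p_x=7.44, p_y=12.25, I=139: y* = 5/7·139/12.25 = 8.105.

y* = 8.105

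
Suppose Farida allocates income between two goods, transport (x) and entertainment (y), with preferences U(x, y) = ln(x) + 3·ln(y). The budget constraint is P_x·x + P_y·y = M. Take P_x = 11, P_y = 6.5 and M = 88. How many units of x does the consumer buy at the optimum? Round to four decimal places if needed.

The MRS is (1/3)·y/x. Set MRS = P_x/P_y.
Rearranging, P_y·y = 3·P_x·x. Substituting into the budget gives P_x·x·(1 + 3) = M.
Demand: x*(P_x,P_y,M) = 0.25·M/P_x and y* = 0.75·M/P_y.
At P_x=11, P_y=6.5, M=88: x* = 0.25·88/11 = 2.

x* = 2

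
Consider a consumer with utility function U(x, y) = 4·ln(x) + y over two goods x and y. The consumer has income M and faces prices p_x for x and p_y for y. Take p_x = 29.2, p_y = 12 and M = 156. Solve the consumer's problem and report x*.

Set MRS = p_x/p_y: (4/x)/1 = p_x/p_y.
So x*(p_x,p_y) = 4·p_y/p_x, independent of income; and y* = (M − 4·p_y)/p_y.
At the given prices: x* = 4·12/29.2 = 1.6438.

x* = 1.6438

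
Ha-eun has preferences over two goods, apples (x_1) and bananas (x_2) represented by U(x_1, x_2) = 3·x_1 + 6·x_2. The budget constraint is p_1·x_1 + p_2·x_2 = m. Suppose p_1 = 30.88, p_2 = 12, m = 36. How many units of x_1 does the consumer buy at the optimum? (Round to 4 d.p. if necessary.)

x_1* = 0

Linear utility — the consumer picks whichever good has higher MU/price: 3/30.88 = 0.0972 vs 6/12 = 0.5.
x_2 gives more utility per dollar, so spend all income on x_2: x_2* = m/p_2, x_1* = 0.
Numerically: x_1* = 0, x_2* = 3.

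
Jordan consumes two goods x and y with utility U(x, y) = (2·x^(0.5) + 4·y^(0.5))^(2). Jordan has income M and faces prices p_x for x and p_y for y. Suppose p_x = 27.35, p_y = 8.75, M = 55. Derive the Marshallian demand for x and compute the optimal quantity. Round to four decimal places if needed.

MRS = MU_x/MU_y = (1/2)·(y/x)^(0.5). Set equal to p_x/p_y.
Solve for the ratio: y/x = [2·p_x/p_y]^(2).
With the ratio pinned down, the budget gives x* = M/(p_x + p_y·(y/x)) and y* = (y/x)·x*.
Numerically y/x = 39.080359, so x* = 55/(27.35 + 8.75·39.080359) = 0.1489.

x* = 0.1489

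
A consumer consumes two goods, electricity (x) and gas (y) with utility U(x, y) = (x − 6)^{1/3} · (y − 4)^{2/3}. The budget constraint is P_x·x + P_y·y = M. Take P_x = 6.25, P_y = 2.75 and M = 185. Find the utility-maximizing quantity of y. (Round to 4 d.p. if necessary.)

MRS = (1/2)·(y−4)/(x−6). Tangency with P_x/P_y gives y−4 = 2·(P_x/P_y)·(x−6).
Substituting into the budget: x* = 6 + 1/3·(M − 6·P_x − 4·P_y)/P_x, and y* = 4 + 2/3·(…)/P_y.
Discretionary income = 185 − 6·6.25 − 4·2.75 = 136.5; y* = 4 + 2/3·136.5/2.75 = 37.0909.

y* = 37.0909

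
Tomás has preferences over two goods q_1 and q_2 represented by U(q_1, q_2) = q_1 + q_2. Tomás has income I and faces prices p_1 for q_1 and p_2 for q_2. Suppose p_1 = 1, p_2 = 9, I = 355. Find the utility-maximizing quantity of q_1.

q_1* = 355

Linear utility — the consumer picks whichever good has higher MU/price: 1/1 = 1 vs 1/9 = 0.1111.
q_1 gives more utility per dollar, so spend all income on q_1: q_1* = I/p_1, q_2* = 0.
Numerically: q_1* = 355, q_2* = 0.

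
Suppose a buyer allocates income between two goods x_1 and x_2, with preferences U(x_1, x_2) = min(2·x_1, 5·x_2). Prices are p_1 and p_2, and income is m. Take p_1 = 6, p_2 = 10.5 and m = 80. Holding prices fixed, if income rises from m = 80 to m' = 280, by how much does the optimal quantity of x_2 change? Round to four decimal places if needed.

Leontief preferences: the optimum is at the kink where x_1/5 = x_2/2, i.e. x_2 = (2/5)·x_1.
Budget: p_1·x_1 + p_2·(2/5)·x_1 = m, so (5·p_1 + 2·p_2)·x_1 = 5·m.
Demand: x_1*(p_1,p_2,m) = 5·m/(5·p_1 + 2·p_2), x_2* = 2·m/(5·p_1 + 2·p_2).
Here 5·6 + 2·10.5 = 51, giving x_2* = 3.1373.
At m' = 280: x_2* = 10.9804. Change: 10.9804 − 3.1373 = 7.8431.

Δx_2* = 7.8431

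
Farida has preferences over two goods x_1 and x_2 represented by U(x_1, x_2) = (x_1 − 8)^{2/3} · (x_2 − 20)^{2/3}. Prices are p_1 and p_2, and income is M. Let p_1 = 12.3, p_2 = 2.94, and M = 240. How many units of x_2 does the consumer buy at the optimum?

Discretionary income = 240 − 8·12.3 − 20·2.94 = 82.8; x_2* = 20 + 0.5·82.8/2.94 = 34.0816.

x_2* = 34.0816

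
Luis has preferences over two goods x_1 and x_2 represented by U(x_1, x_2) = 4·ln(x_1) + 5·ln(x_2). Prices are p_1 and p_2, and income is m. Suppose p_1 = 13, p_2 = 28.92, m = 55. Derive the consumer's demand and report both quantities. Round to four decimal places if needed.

x_1* = 1.8803, x_2* = 1.0566

Tangency: MRS = (4/5)·x_2/x_1 = p_1/p_2.
So 4·p_2·x_2 = 5·p_1·x_1; combined with the budget, a share 4/9 of income goes to x_1.
Demand: x_1*(p_1,p_2,m) = 4/9·m/p_1 and x_2* = 5/9·m/p_2.
At p_1=13, p_2=28.92, m=55: x_1* = 4/9·55/13 = 1.8803, x_2* = 1.0566.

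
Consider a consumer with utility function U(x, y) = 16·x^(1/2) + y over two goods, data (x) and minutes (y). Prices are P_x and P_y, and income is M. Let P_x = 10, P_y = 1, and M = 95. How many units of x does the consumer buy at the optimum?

Set MRS = P_x/P_y: 8·x^(−1/2) = P_x/P_y.
Solve: √x = 8·P_y/P_x, so x*(P_x,P_y) = (8·P_y/P_x)², and y* = (M − P_x·x*)/P_y.
Plugging in: x* = (8·1/10)² = 0.64.

x* = 0.64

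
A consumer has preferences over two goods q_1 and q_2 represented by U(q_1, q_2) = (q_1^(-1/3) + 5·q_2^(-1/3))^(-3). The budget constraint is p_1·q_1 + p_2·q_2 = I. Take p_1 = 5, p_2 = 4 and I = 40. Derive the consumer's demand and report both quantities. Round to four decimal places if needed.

From the CES first-order condition, (1/5)·(q_2/q_1)^(4/3) = p_1/p_2.
Hence q_2/q_1 = (5·p_1/p_2)^(1/(4/3)), i.e. raised to the 0.75 power.
Substitute q_2 = (q_2/q_1)·q_1 into the budget: q_1* = I/(p_1 + p_2·(q_2/q_1)).
Numerically q_2/q_1 = 3.952847, so q_1* = 40/(5 + 4·3.952847) = 1.922 and q_2* = 3.952847·1.922 = 7.5975.

q_1* = 1.922, q_2* = 7.5975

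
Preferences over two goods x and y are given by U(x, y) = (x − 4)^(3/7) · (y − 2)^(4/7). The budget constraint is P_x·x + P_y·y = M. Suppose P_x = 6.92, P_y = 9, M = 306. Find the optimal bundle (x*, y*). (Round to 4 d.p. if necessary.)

x* = 20.1222, y* = 18.5283

This is Cobb-Douglas in (x−4, y−2): tangency gives 3/7·P_y·(y−2) = 4/7·P_x·(x−4).
Substituting into the budget: x* = 4 + 3/7·(M − 4·P_x − 2·P_y)/P_x, and y* = 2 + 4/7·(…)/P_y.
Discretionary income = 306 − 4·6.92 − 2·9 = 260.32; x* = 4 + 3/7·260.32/6.92 = 20.1222; y* = 2 + 4/7·260.32/9 = 18.5283.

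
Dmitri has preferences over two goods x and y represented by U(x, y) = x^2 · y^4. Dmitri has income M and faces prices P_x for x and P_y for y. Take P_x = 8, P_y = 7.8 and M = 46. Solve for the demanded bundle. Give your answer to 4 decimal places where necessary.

Demand: x*(P_x,P_y,M) = 1/3·M/P_x and y* = 2/3·M/P_y.
At P_x=8, P_y=7.8, M=46: x* = 1/3·46/8 = 1.9167, y* = 3.9316.

x* = 1.9167, y* = 3.9316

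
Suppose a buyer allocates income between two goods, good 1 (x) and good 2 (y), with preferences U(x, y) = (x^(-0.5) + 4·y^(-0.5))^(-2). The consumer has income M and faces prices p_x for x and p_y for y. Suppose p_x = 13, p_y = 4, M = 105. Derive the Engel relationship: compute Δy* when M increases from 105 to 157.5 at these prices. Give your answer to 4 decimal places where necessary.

From the CES first-order condition, (1/4)·(y/x)^(1.5) = p_x/p_y.
Solve for the ratio: y/x = [4·p_x/p_y]^(2/3).
With the ratio pinned down, the budget gives x* = M/(p_x + p_y·(y/x)) and y* = (y/x)·x*.
Numerically y/x = 5.528775, so x* = 105/(13 + 4·5.528775) = 2.9902 and y* = 5.528775·2.9902 = 16.532.
At M' = 157.5: y* = 24.7979. Change: 24.7979 − 16.532 = 8.266.

Δy* = 8.266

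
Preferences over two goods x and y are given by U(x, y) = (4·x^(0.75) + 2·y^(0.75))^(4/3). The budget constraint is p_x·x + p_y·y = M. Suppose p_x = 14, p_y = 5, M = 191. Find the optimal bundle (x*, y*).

MRS = MU_x/MU_y = 2·(y/x)^(0.25). Set equal to p_x/p_y.
Solve for the ratio: y/x = [(1/2)·p_x/p_y]^(4).
Substitute y = (y/x)·x into the budget: x* = M/(p_x + p_y·(y/x)).
Numerically y/x = 3.8416, so x* = 191/(14 + 5·3.8416) = 5.7516 and y* = 3.8416·5.7516 = 22.0954.

x* = 5.7516, y* = 22.0954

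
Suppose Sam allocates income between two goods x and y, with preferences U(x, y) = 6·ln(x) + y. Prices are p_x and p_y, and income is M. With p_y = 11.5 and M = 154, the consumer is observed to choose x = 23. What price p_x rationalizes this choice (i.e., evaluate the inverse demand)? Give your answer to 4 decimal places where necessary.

Set MRS = p_x/p_y: (6/x)/1 = p_x/p_y.
So x*(p_x,p_y) = 6·p_y/p_x, independent of income; and y* = (M − 6·p_y)/p_y.
Set x* = 23 in the demand function and solve for p_x: p_x = 3.

p_x = 3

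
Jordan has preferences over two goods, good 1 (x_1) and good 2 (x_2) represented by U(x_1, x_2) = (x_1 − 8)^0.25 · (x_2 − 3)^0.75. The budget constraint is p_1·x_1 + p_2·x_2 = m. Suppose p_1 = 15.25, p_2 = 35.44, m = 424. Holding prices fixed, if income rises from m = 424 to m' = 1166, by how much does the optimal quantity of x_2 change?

Δx_2* = 15.7026

After buying the subsistence bundle (8, 3), a share 0.25 of the remaining income goes to x_1: x_1* = 8 + 0.25·(m − 8p_1 − 3p_2)/p_1.
Discretionary income = 424 − 8·15.25 − 3·35.44 = 195.68; x_2* = 3 + 0.75·195.68/35.44 = 7.1411.
At m' = 1166: x_2* = 22.8437. Change: 22.8437 − 7.1411 = 15.7026.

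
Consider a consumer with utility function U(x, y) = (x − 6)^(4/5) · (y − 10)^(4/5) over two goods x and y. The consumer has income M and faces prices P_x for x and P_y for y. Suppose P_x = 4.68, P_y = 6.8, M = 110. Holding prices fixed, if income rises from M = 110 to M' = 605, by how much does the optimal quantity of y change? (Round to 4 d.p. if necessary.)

Let x' = x−6, y' = y−10. MRS = y'/x' = P_x/P_y.
After buying the subsistence bundle (6, 10), a share 0.5 of the remaining income goes to x: x* = 6 + 0.5·(M − 6P_x − 10P_y)/P_x.
Discretionary income = 110 − 6·4.68 − 10·6.8 = 13.92; y* = 10 + 0.5·13.92/6.8 = 11.0235.
At M' = 605: y* = 47.4206. Change: 47.4206 − 11.0235 = 36.3971.

Δy* = 36.3971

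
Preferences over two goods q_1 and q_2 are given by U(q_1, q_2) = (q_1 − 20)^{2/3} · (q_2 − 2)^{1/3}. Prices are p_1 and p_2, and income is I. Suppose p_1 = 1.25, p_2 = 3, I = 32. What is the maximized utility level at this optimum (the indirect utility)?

V = 0.3162

MRS = 2·(q_2−2)/(q_1−20). Tangency with p_1/p_2 gives q_2−2 = (1/2)·(p_1/p_2)·(q_1−20).
Substituting into the budget: q_1* = 20 + 2/3·(I − 20·p_1 − 2·p_2)/p_1, and q_2* = 2 + 1/3·(…)/p_2.
Discretionary income = 32 − 20·1.25 − 2·3 = 1; q_1* = 20 + 2/3·1/1.25 = 20.5333; q_2* = 2 + 1/3·1/3 = 2.1111.
Utility at the optimum: U(20.5333, 2.1111) = 0.3162.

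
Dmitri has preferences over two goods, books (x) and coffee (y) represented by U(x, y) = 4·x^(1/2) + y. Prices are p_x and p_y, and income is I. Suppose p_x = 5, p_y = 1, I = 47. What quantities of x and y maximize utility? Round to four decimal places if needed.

MU_x = 2/√x, MU_y = 1. Tangency: 2/√x = p_x/p_y.
Solve: √x = 2·p_y/p_x, so x*(p_x,p_y) = (2·p_y/p_x)², and y* = (I − p_x·x*)/p_y.
Plugging in: x* = (2·1/5)² = 0.16, y* = 46.2.

x* = 0.16, y* = 46.2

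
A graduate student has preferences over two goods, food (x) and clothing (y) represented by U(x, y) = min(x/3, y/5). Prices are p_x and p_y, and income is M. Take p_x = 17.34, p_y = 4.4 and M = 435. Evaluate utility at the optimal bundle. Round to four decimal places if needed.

V = 5.8768

Here 3·17.34 + 5·4.4 = 74.02, giving x* = 17.6304 and y* = 29.384.
Utility at the optimum: U(17.6304, 29.384) = 5.8768.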